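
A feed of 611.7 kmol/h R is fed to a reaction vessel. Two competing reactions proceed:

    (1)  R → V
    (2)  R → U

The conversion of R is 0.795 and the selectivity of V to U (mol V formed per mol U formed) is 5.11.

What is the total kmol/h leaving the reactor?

Conversion of R: R consumed = 0.795 × 611.7 = 486.3 kmol/h = 1ξ₁ + 1ξ₂.
Selectivity: 1ξ₁ / (1ξ₂) = 5.11 → ξ₁ = 5.11 ξ₂.
Substitute: (1·5.11 + 1) ξ₂ = 486.3 → ξ₂ = 79.59 kmol/h, ξ₁ = 406.7 kmol/h.
Outlet amounts (n = n₀ + Σ ν·ξ):
  R: 611.7 − 1(406.7) − 1(79.59) = 125.4
  V: 0 + 1(406.7) = 406.7
  U: 0 + 1(79.59) = 79.59
Total out = 125.4 + 406.7 + 79.59 = 611.7 kmol/h.

612 kmol/h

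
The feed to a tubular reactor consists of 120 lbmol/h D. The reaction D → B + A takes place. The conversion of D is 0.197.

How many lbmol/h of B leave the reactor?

D reacted = 0.197 × 120 = 23.64 lbmol/h; ν_D = −1, so ξ = 23.64/1 = 23.64 lbmol/h.
Outlet amounts (n = n₀ + ν ξ):
  D: 120 − 1(23.64) = 96.36
  B: 0 + 1(23.64) = 23.64
  A: 0 + 1(23.64) = 23.64

23.6 lbmol/h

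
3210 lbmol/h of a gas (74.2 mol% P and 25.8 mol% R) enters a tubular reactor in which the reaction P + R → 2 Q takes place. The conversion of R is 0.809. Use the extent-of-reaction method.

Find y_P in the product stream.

0.533

R reacted = 0.809 × 828.2 = 670 lbmol/h; ν_R = −1, so ξ = 670/1 = 670 lbmol/h.
Outlet amounts (n = n₀ + ν ξ):
  P: 2382 − 1(670) = 1712
  R: 828.2 − 1(670) = 158.2
  Q: 0 + 2(670) = 1340
Total out = 3210 lbmol/h; y_P = 1712 / 3210 = 0.5333.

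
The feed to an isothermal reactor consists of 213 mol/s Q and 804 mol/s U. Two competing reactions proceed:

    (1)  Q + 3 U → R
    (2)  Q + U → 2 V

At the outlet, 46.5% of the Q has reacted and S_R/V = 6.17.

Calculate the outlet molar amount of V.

14.8 mol/s

Conversion of Q: Q consumed = 0.465 × 213 = 99.05 mol/s = 1ξ₁ + 1ξ₂.
Selectivity: 1ξ₁ / (2ξ₂) = 6.17 → ξ₁ = 12.34 ξ₂.
Substitute: (1·12.34 + 1) ξ₂ = 99.05 → ξ₂ = 7.425 mol/s, ξ₁ = 91.62 mol/s.
Outlet amounts (n = n₀ + Σ ν·ξ):
  Q: 213 − 1(91.62) − 1(7.425) = 114
  U: 804 − 3(91.62) − 1(7.425) = 521.7
  R: 0 + 1(91.62) = 91.62
  V: 0 + 2(7.425) = 14.85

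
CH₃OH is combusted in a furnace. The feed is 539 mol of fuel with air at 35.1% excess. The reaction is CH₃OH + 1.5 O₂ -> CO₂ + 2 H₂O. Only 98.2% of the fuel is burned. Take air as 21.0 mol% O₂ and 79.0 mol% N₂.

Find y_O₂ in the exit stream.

0.0497

Stoichiometric O₂ = 1.5 × 539 = 808.5 mol; O₂ fed = 808.5 × 1.351 = 1092 mol.
N₂ fed = 1092 × 79/21 = 4109 mol.
Fuel reacted = 0.982 × 539 → ξ = 529.3 mol.
Outlet (n = n₀ + ν ξ):
  CH₃OH: 539 − 1(529.3) = 9.702
  O₂: 1092 − 1.5(529.3) = 298.3
  N₂: 4109 (inert)
  CO₂: 0 + 1(529.3) = 529.3
  H₂O: 0 + 2(529.3) = 1059
Total out = 6005 mol; y_O₂ = 298.3 / 6005 = 0.04968.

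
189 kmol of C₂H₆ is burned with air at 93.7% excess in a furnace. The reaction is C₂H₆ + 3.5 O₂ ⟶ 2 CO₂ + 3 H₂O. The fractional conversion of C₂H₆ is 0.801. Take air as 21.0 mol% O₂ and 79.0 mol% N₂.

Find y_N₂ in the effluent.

Stoichiometric O₂ = 3.5 × 189 = 661.5 kmol; O₂ fed = 661.5 × 1.937 = 1281 kmol.
N₂ fed = 1281 × 79/21 = 4820 kmol.
Fuel reacted = 0.801 × 189 → ξ = 151.4 kmol.
Outlet (n = n₀ + ν ξ):
  C₂H₆: 189 − 1(151.4) = 37.61
  O₂: 1281 − 3.5(151.4) = 751.5
  N₂: 4820 (inert)
  CO₂: 0 + 2(151.4) = 302.8
  H₂O: 0 + 3(151.4) = 454.2
Total out = 6366 kmol; y_N₂ = 4820 / 6366 = 0.7572.

0.757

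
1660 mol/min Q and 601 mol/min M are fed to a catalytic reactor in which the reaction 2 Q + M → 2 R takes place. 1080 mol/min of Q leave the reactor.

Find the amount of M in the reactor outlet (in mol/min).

311 mol/min

For Q: n = n₀ − 2ξ → 1080 = 1660 − 2ξ, giving ξ = 290 mol/min.
Outlet amounts (n = n₀ + ν ξ):
  Q: 1660 − 2(290) = 1080
  M: 601 − 1(290) = 311
  R: 0 + 2(290) = 580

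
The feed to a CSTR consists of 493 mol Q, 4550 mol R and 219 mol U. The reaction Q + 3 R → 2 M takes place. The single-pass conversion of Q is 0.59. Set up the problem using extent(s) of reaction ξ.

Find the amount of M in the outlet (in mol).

Q reacted = 0.59 × 493 = 290.9 mol; ν_Q = −1, so ξ = 290.9/1 = 290.9 mol.
Outlet amounts (n = n₀ + ν ξ):
  Q: 493 − 1(290.9) = 202.1
  R: 4550 − 3(290.9) = 3677
  M: 0 + 2(290.9) = 581.7
  U: 219 (inert)

582 mol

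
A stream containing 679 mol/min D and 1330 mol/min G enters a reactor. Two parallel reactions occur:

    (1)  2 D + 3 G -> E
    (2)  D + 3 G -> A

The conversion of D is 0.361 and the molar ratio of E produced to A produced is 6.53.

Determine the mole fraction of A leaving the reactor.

0.0116

Conversion of D: D consumed = 0.361 × 679 = 245.1 mol/min = 2ξ₁ + 1ξ₂.
Selectivity: 1ξ₁ / (1ξ₂) = 6.53 → ξ₁ = 6.53 ξ₂.
Substitute: (2·6.53 + 1) ξ₂ = 245.1 → ξ₂ = 17.43 mol/min, ξ₁ = 113.8 mol/min.
Outlet amounts (n = n₀ + Σ ν·ξ):
  D: 679 − 2(113.8) − 1(17.43) = 433.9
  G: 1330 − 3(113.8) − 3(17.43) = 936.2
  E: 0 + 1(113.8) = 113.8
  A: 0 + 1(17.43) = 17.43
Total out = 1501 mol/min; y_A = 17.43 / 1501 = 0.01161.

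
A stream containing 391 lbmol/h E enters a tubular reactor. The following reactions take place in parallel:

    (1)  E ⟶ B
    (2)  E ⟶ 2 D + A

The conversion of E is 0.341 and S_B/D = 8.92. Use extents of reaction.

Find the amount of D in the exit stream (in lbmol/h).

Conversion of E: E consumed = 0.341 × 391 = 133.3 lbmol/h = 1ξ₁ + 1ξ₂.
Selectivity: 1ξ₁ / (2ξ₂) = 8.92 → ξ₁ = 17.84 ξ₂.
Substitute: (1·17.84 + 1) ξ₂ = 133.3 → ξ₂ = 7.077 lbmol/h, ξ₁ = 126.3 lbmol/h.
Outlet amounts (n = n₀ + Σ ν·ξ):
  E: 391 − 1(126.3) − 1(7.077) = 257.7
  B: 0 + 1(126.3) = 126.3
  D: 0 + 2(7.077) = 14.15
  A: 0 + 1(7.077) = 7.077

14.2 lbmol/h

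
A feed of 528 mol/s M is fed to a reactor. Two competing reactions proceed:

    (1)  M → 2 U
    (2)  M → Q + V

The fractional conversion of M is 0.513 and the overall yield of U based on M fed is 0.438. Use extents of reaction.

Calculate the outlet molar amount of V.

Yield of U: 2ξ₁ / 528 = 0.438 → ξ₁ = 115.6 mol/s.
Conversion of M: 1ξ₁ + 1ξ₂ = 0.513 × 528 = 270.9 → ξ₂ = 155.2 mol/s.
Outlet amounts (n = n₀ + Σ ν·ξ):
  M: 528 − 1(115.6) − 1(155.2) = 257.1
  U: 0 + 2(115.6) = 231.3
  Q: 0 + 1(155.2) = 155.2
  V: 0 + 1(155.2) = 155.2

155 mol/s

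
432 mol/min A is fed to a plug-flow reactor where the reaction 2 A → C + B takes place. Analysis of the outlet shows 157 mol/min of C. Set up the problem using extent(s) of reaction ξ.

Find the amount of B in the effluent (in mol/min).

157 mol/min

For C: n = n₀ + 1ξ → 157 = 0 + 1ξ, giving ξ = 157 mol/min.
Outlet amounts (n = n₀ + ν ξ):
  A: 432 − 2(157) = 118
  C: 0 + 1(157) = 157
  B: 0 + 1(157) = 157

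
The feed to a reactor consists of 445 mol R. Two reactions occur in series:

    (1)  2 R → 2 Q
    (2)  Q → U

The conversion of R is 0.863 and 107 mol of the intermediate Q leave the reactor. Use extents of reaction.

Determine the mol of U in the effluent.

277 mol

Conversion of R: R consumed = 2ξ₁ = 0.863 × 445 → ξ₁ = 192 mol.
Q balance: n_Q = 0 + 2ξ₁ − 1ξ₂ = 107 → ξ₂ = (2·192 − 107)/1 = 277 mol.
Outlet amounts (n = n₀ + Σ ν·ξ):
  R: 445 − 2(192) = 60.97
  Q: 0 + 2(192) − 1(277) = 107
  U: 0 + 1(277) = 277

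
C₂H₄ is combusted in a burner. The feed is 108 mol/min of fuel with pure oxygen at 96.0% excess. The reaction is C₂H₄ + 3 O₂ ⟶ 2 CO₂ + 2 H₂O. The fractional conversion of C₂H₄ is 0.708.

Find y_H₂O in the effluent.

0.206

Stoichiometric O₂ = 3 × 108 = 324 mol/min; O₂ fed = 324 × 1.960 = 635 mol/min.
Fuel reacted = 0.708 × 108 → ξ = 76.46 mol/min.
Outlet (n = n₀ + ν ξ):
  C₂H₄: 108 − 1(76.46) = 31.54
  O₂: 635 − 3(76.46) = 405.6
  CO₂: 0 + 2(76.46) = 152.9
  H₂O: 0 + 2(76.46) = 152.9
Total out = 743 mol/min; y_H₂O = 152.9 / 743 = 0.2058.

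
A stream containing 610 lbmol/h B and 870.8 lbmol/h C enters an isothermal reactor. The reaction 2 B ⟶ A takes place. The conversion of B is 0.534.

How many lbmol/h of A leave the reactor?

B reacted = 0.534 × 610 = 325.7 lbmol/h; ν_B = −2, so ξ = 325.7/2 = 162.9 lbmol/h.
Outlet amounts (n = n₀ + ν ξ):
  B: 610 − 2(162.9) = 284.3
  A: 0 + 1(162.9) = 162.9
  C: 870.8 (inert)

163 lbmol/h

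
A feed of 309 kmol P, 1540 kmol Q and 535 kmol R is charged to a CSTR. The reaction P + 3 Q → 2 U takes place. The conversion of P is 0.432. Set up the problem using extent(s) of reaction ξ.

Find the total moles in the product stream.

P reacted = 0.432 × 309 = 133.5 kmol; ν_P = −1, so ξ = 133.5/1 = 133.5 kmol.
Outlet amounts (n = n₀ + ν ξ):
  P: 309 − 1(133.5) = 175.5
  Q: 1540 − 3(133.5) = 1140
  U: 0 + 2(133.5) = 267
  R: 535 (inert)
Total out = 175.5 + 1140 + 267 + 535 = 2117 kmol.

2120 kmol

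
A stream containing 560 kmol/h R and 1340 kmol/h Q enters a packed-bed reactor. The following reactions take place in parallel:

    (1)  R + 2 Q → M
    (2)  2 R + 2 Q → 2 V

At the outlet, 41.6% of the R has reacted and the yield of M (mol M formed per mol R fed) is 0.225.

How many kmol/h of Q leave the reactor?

Yield of M: 1ξ₁ / 560 = 0.225 → ξ₁ = 126 kmol/h.
Conversion of R: 1ξ₁ + 2ξ₂ = 0.416 × 560 = 233 → ξ₂ = 53.48 kmol/h.
Outlet amounts (n = n₀ + Σ ν·ξ):
  R: 560 − 1(126) − 2(53.48) = 327
  Q: 1340 − 2(126) − 2(53.48) = 981
  M: 0 + 1(126) = 126
  V: 0 + 2(53.48) = 107

981 kmol/h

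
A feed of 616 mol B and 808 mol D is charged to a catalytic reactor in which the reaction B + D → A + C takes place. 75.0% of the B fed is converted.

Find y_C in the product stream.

B reacted = 0.75 × 616 = 462 mol; ν_B = −1, so ξ = 462/1 = 462 mol.
Outlet amounts (n = n₀ + ν ξ):
  B: 616 − 1(462) = 154
  D: 808 − 1(462) = 346
  A: 0 + 1(462) = 462
  C: 0 + 1(462) = 462
Total out = 1424 mol; y_C = 462 / 1424 = 0.3244.

0.324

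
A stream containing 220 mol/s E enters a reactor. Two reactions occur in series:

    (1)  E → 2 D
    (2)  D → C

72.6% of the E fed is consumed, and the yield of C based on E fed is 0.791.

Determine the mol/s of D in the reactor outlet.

145 mol/s

Conversion of E: E consumed = 1ξ₁ = 0.726 × 220 → ξ₁ = 159.7 mol/s.
Yield of C: 1ξ₂ / 220 = 0.791 → ξ₂ = 174 mol/s.
Outlet amounts (n = n₀ + Σ ν·ξ):
  E: 220 − 1(159.7) = 60.28
  D: 0 + 2(159.7) − 1(174) = 145.4
  C: 0 + 1(174) = 174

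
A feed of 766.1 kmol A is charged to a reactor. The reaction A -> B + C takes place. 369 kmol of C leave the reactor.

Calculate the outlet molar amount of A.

397 kmol

For C: n = n₀ + 1ξ → 369 = 0 + 1ξ, giving ξ = 369 kmol.
Outlet amounts (n = n₀ + ν ξ):
  A: 766.1 − 1(369) = 397.1
  B: 0 + 1(369) = 369
  C: 0 + 1(369) = 369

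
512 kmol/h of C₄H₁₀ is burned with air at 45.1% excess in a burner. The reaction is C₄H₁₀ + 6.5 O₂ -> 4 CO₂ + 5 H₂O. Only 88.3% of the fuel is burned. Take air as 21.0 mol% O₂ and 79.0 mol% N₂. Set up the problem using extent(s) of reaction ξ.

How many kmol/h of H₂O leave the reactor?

Stoichiometric O₂ = 6.5 × 512 = 3328 kmol/h; O₂ fed = 3328 × 1.451 = 4829 kmol/h.
N₂ fed = 4829 × 79/21 = 18170 kmol/h.
Fuel reacted = 0.883 × 512 → ξ = 452.1 kmol/h.
Outlet (n = n₀ + ν ξ):
  C₄H₁₀: 512 − 1(452.1) = 59.9
  O₂: 4829 − 6.5(452.1) = 1890
  N₂: 18170 (inert)
  CO₂: 0 + 4(452.1) = 1808
  H₂O: 0 + 5(452.1) = 2260

2260 kmol/h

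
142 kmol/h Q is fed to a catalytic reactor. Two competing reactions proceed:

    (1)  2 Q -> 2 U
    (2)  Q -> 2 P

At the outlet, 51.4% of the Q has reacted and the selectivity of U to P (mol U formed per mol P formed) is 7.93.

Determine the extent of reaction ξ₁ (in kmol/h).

Conversion of Q: Q consumed = 0.514 × 142 = 72.99 kmol/h = 2ξ₁ + 1ξ₂.
Selectivity: 2ξ₁ / (2ξ₂) = 7.93 → ξ₁ = 7.93 ξ₂.
Substitute: (2·7.93 + 1) ξ₂ = 72.99 → ξ₂ = 4.329 kmol/h, ξ₁ = 34.33 kmol/h.
Outlet amounts (n = n₀ + Σ ν·ξ):
  Q: 142 − 2(34.33) − 1(4.329) = 69.01
  U: 0 + 2(34.33) = 68.66
  P: 0 + 2(4.329) = 8.658

ξ₁ = 34.3 kmol/h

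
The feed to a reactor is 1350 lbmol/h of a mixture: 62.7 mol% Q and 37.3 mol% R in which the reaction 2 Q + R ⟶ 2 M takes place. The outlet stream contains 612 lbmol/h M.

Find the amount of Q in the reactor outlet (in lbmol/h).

234 lbmol/h

For M: n = n₀ + 2ξ → 612 = 0 + 2ξ, giving ξ = 306 lbmol/h.
Outlet amounts (n = n₀ + ν ξ):
  Q: 846.5 − 2(306) = 234.5
  R: 503.5 − 1(306) = 197.5
  M: 0 + 2(306) = 612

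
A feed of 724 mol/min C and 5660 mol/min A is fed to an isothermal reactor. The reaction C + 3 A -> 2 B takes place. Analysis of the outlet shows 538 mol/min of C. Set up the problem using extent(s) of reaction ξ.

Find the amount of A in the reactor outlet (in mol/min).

5100 mol/min

For C: n = n₀ − 1ξ → 538 = 724 − 1ξ, giving ξ = 186 mol/min.
Outlet amounts (n = n₀ + ν ξ):
  C: 724 − 1(186) = 538
  A: 5660 − 3(186) = 5102
  B: 0 + 2(186) = 372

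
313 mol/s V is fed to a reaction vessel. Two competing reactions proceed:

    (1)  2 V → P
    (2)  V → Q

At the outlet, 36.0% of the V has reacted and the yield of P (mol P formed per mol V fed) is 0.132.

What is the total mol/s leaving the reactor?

Yield of P: 1ξ₁ / 313 = 0.132 → ξ₁ = 41.32 mol/s.
Conversion of V: 2ξ₁ + 1ξ₂ = 0.36 × 313 = 112.7 → ξ₂ = 30.05 mol/s.
Outlet amounts (n = n₀ + Σ ν·ξ):
  V: 313 − 2(41.32) − 1(30.05) = 200.3
  P: 0 + 1(41.32) = 41.32
  Q: 0 + 1(30.05) = 30.05
Total out = 200.3 + 41.32 + 30.05 = 271.7 mol/s.

272 mol/s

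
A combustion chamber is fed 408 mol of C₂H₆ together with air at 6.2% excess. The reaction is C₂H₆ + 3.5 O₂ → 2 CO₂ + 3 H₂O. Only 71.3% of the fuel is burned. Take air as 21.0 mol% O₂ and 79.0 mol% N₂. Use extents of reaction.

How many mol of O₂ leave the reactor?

498 mol

Stoichiometric O₂ = 3.5 × 408 = 1428 mol; O₂ fed = 1428 × 1.062 = 1517 mol.
N₂ fed = 1517 × 79/21 = 5705 mol.
Fuel reacted = 0.713 × 408 → ξ = 290.9 mol.
Outlet (n = n₀ + ν ξ):
  C₂H₆: 408 − 1(290.9) = 117.1
  O₂: 1517 − 3.5(290.9) = 498.4
  N₂: 5705 (inert)
  CO₂: 0 + 2(290.9) = 581.8
  H₂O: 0 + 3(290.9) = 872.7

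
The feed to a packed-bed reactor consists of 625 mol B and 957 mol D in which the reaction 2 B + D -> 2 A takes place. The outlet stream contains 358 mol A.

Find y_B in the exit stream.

0.19

For A: n = n₀ + 2ξ → 358 = 0 + 2ξ, giving ξ = 179 mol.
Outlet amounts (n = n₀ + ν ξ):
  B: 625 − 2(179) = 267
  D: 957 − 1(179) = 778
  A: 0 + 2(179) = 358
Total out = 1403 mol; y_B = 267 / 1403 = 0.1903.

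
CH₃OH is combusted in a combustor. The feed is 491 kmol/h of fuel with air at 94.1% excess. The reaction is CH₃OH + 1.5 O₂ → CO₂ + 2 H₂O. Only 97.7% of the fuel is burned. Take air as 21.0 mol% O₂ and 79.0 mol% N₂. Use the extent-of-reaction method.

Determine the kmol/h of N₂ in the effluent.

Stoichiometric O₂ = 1.5 × 491 = 736.5 kmol/h; O₂ fed = 736.5 × 1.941 = 1430 kmol/h.
N₂ fed = 1430 × 79/21 = 5378 kmol/h.
Fuel reacted = 0.977 × 491 → ξ = 479.7 kmol/h.
Outlet (n = n₀ + ν ξ):
  CH₃OH: 491 − 1(479.7) = 11.29
  O₂: 1430 − 1.5(479.7) = 710
  N₂: 5378 (inert)
  CO₂: 0 + 1(479.7) = 479.7
  H₂O: 0 + 2(479.7) = 959.4

5380 kmol/h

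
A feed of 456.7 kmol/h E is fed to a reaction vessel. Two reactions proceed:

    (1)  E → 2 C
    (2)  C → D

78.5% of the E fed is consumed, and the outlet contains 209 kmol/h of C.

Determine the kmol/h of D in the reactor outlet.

Conversion of E: E consumed = 1ξ₁ = 0.785 × 456.7 → ξ₁ = 358.5 kmol/h.
C balance: n_C = 0 + 2ξ₁ − 1ξ₂ = 209 → ξ₂ = (2·358.5 − 209)/1 = 508 kmol/h.
Outlet amounts (n = n₀ + Σ ν·ξ):
  E: 456.7 − 1(358.5) = 98.19
  C: 0 + 2(358.5) − 1(508) = 209
  D: 0 + 1(508) = 508

508 kmol/h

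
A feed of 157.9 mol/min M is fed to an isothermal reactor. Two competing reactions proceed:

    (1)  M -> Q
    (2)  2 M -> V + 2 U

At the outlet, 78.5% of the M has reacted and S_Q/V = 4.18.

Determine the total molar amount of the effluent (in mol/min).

Conversion of M: M consumed = 0.785 × 157.9 = 124 mol/min = 1ξ₁ + 2ξ₂.
Selectivity: 1ξ₁ / (1ξ₂) = 4.18 → ξ₁ = 4.18 ξ₂.
Substitute: (1·4.18 + 2) ξ₂ = 124 → ξ₂ = 20.06 mol/min, ξ₁ = 83.84 mol/min.
Outlet amounts (n = n₀ + Σ ν·ξ):
  M: 157.9 − 1(83.84) − 2(20.06) = 33.95
  Q: 0 + 1(83.84) = 83.84
  V: 0 + 1(20.06) = 20.06
  U: 0 + 2(20.06) = 40.11
Total out = 33.95 + 83.84 + 20.06 + 40.11 = 178 mol/min.

178 mol/min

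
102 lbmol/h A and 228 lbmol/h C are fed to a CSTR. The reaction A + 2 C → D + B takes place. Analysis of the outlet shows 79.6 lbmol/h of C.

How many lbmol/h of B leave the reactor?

74.2 lbmol/h

For C: n = n₀ − 2ξ → 79.6 = 228 − 2ξ, giving ξ = 74.2 lbmol/h.
Outlet amounts (n = n₀ + ν ξ):
  A: 102 − 1(74.2) = 27.8
  C: 228 − 2(74.2) = 79.6
  D: 0 + 1(74.2) = 74.2
  B: 0 + 1(74.2) = 74.2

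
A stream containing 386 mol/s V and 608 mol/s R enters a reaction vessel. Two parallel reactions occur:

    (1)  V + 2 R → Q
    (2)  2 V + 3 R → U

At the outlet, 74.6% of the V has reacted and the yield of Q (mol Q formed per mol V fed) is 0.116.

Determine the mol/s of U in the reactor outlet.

122 mol/s

Yield of Q: 1ξ₁ / 386 = 0.116 → ξ₁ = 44.78 mol/s.
Conversion of V: 1ξ₁ + 2ξ₂ = 0.746 × 386 = 288 → ξ₂ = 121.6 mol/s.
Outlet amounts (n = n₀ + Σ ν·ξ):
  V: 386 − 1(44.78) − 2(121.6) = 98.04
  R: 608 − 2(44.78) − 3(121.6) = 153.7
  Q: 0 + 1(44.78) = 44.78
  U: 0 + 1(121.6) = 121.6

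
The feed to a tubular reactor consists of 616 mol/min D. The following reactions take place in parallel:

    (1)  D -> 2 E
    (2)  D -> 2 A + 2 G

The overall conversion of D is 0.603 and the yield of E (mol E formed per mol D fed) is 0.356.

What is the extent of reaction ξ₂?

ξ₂ = 262 mol/min

Yield of E: 2ξ₁ / 616 = 0.356 → ξ₁ = 109.6 mol/min.
Conversion of D: 1ξ₁ + 1ξ₂ = 0.603 × 616 = 371.4 → ξ₂ = 261.8 mol/min.
Outlet amounts (n = n₀ + Σ ν·ξ):
  D: 616 − 1(109.6) − 1(261.8) = 244.6
  E: 0 + 2(109.6) = 219.3
  A: 0 + 2(261.8) = 523.6
  G: 0 + 2(261.8) = 523.6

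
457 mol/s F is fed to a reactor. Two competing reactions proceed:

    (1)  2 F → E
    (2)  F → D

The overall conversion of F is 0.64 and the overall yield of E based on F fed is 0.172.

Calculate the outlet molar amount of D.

Yield of E: 1ξ₁ / 457 = 0.172 → ξ₁ = 78.6 mol/s.
Conversion of F: 2ξ₁ + 1ξ₂ = 0.64 × 457 = 292.5 → ξ₂ = 135.3 mol/s.
Outlet amounts (n = n₀ + Σ ν·ξ):
  F: 457 − 2(78.6) − 1(135.3) = 164.5
  E: 0 + 1(78.6) = 78.6
  D: 0 + 1(135.3) = 135.3

135 mol/s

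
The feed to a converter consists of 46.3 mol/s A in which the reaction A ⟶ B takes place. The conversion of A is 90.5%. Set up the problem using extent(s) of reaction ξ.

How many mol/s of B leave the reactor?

A reacted = 0.905 × 46.3 = 41.9 mol/s; ν_A = −1, so ξ = 41.9/1 = 41.9 mol/s.
Outlet amounts (n = n₀ + ν ξ):
  A: 46.3 − 1(41.9) = 4.398
  B: 0 + 1(41.9) = 41.9

41.9 mol/s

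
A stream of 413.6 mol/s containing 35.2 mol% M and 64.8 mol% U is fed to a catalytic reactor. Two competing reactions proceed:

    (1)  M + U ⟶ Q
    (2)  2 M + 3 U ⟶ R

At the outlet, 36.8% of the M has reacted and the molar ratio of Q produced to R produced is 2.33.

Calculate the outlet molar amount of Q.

28.8 mol/s

Conversion of M: M consumed = 0.368 × 145.6 = 53.58 mol/s = 1ξ₁ + 2ξ₂.
Selectivity: 1ξ₁ / (1ξ₂) = 2.33 → ξ₁ = 2.33 ξ₂.
Substitute: (1·2.33 + 2) ξ₂ = 53.58 → ξ₂ = 12.37 mol/s, ξ₁ = 28.83 mol/s.
Outlet amounts (n = n₀ + Σ ν·ξ):
  M: 145.6 − 1(28.83) − 2(12.37) = 92.01
  U: 268 − 1(28.83) − 3(12.37) = 202.1
  Q: 0 + 1(28.83) = 28.83
  R: 0 + 1(12.37) = 12.37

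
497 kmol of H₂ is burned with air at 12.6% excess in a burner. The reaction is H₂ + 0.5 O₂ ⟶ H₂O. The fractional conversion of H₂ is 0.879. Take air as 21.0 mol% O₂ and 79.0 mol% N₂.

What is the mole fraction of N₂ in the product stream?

Stoichiometric O₂ = 0.5 × 497 = 248.5 kmol; O₂ fed = 248.5 × 1.126 = 279.8 kmol.
N₂ fed = 279.8 × 79/21 = 1053 kmol.
Fuel reacted = 0.879 × 497 → ξ = 436.9 kmol.
Outlet (n = n₀ + ν ξ):
  H₂: 497 − 1(436.9) = 60.14
  O₂: 279.8 − 0.5(436.9) = 61.38
  N₂: 1053 (inert)
  H₂O: 0 + 1(436.9) = 436.9
Total out = 1611 kmol; y_N₂ = 1053 / 1611 = 0.6534.

0.653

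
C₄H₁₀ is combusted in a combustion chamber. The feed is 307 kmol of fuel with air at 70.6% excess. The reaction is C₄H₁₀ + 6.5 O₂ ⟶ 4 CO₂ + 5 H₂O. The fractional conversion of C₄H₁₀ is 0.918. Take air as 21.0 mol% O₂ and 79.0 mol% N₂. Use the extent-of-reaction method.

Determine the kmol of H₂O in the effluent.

1410 kmol

Stoichiometric O₂ = 6.5 × 307 = 1996 kmol; O₂ fed = 1996 × 1.706 = 3404 kmol.
N₂ fed = 3404 × 79/21 = 12810 kmol.
Fuel reacted = 0.918 × 307 → ξ = 281.8 kmol.
Outlet (n = n₀ + ν ξ):
  C₄H₁₀: 307 − 1(281.8) = 25.17
  O₂: 3404 − 6.5(281.8) = 1572
  N₂: 12810 (inert)
  CO₂: 0 + 4(281.8) = 1127
  H₂O: 0 + 5(281.8) = 1409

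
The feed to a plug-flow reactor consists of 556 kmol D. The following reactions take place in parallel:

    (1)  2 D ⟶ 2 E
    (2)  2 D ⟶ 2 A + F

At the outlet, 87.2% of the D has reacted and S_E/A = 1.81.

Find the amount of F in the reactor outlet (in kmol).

86.3 kmol

Conversion of D: D consumed = 0.872 × 556 = 484.8 kmol = 2ξ₁ + 2ξ₂.
Selectivity: 2ξ₁ / (2ξ₂) = 1.81 → ξ₁ = 1.81 ξ₂.
Substitute: (2·1.81 + 2) ξ₂ = 484.8 → ξ₂ = 86.27 kmol, ξ₁ = 156.1 kmol.
Outlet amounts (n = n₀ + Σ ν·ξ):
  D: 556 − 2(156.1) − 2(86.27) = 71.17
  E: 0 + 2(156.1) = 312.3
  A: 0 + 2(86.27) = 172.5
  F: 0 + 1(86.27) = 86.27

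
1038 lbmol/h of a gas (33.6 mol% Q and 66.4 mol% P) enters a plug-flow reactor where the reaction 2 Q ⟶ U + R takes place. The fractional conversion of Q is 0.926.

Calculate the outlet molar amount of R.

161 lbmol/h

Q reacted = 0.926 × 348.8 = 323 lbmol/h; ν_Q = −2, so ξ = 323/2 = 161.5 lbmol/h.
Outlet amounts (n = n₀ + ν ξ):
  Q: 348.8 − 2(161.5) = 25.81
  U: 0 + 1(161.5) = 161.5
  R: 0 + 1(161.5) = 161.5
  P: 689.2 (inert)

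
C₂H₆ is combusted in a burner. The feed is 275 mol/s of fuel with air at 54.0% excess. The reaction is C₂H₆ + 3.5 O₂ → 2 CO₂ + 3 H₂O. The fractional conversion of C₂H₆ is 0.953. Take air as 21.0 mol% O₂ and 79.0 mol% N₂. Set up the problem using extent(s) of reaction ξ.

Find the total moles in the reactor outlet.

Stoichiometric O₂ = 3.5 × 275 = 962.5 mol/s; O₂ fed = 962.5 × 1.540 = 1482 mol/s.
N₂ fed = 1482 × 79/21 = 5576 mol/s.
Fuel reacted = 0.953 × 275 → ξ = 262.1 mol/s.
Outlet (n = n₀ + ν ξ):
  C₂H₆: 275 − 1(262.1) = 12.93
  O₂: 1482 − 3.5(262.1) = 565
  N₂: 5576 (inert)
  CO₂: 0 + 2(262.1) = 524.1
  H₂O: 0 + 3(262.1) = 786.2
Total out = 12.93 + 565 + 5576 + 524.1 + 786.2 = 7464 mol/s.

7460 mol/s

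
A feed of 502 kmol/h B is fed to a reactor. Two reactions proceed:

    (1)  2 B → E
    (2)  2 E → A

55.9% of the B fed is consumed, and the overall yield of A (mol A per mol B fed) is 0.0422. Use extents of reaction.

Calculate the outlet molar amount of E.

Conversion of B: B consumed = 2ξ₁ = 0.559 × 502 → ξ₁ = 140.3 kmol/h.
Yield of A: 1ξ₂ / 502 = 0.0422 → ξ₂ = 21.18 kmol/h.
Outlet amounts (n = n₀ + Σ ν·ξ):
  B: 502 − 2(140.3) = 221.4
  E: 0 + 1(140.3) − 2(21.18) = 97.94
  A: 0 + 1(21.18) = 21.18

97.9 kmol/h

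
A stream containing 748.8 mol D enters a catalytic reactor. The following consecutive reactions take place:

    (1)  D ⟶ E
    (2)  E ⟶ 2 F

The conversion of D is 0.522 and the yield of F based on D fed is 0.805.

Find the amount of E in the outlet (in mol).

Conversion of D: D consumed = 1ξ₁ = 0.522 × 748.8 → ξ₁ = 390.9 mol.
Yield of F: 2ξ₂ / 748.8 = 0.805 → ξ₂ = 301.4 mol.
Outlet amounts (n = n₀ + Σ ν·ξ):
  D: 748.8 − 1(390.9) = 357.9
  E: 0 + 1(390.9) − 1(301.4) = 89.48
  F: 0 + 2(301.4) = 602.8

89.5 mol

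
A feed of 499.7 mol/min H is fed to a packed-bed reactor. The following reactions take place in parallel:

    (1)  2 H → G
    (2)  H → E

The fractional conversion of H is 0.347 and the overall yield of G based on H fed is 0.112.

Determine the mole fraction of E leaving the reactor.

Yield of G: 1ξ₁ / 499.7 = 0.112 → ξ₁ = 55.97 mol/min.
Conversion of H: 2ξ₁ + 1ξ₂ = 0.347 × 499.7 = 173.4 → ξ₂ = 61.46 mol/min.
Outlet amounts (n = n₀ + Σ ν·ξ):
  H: 499.7 − 2(55.97) − 1(61.46) = 326.3
  G: 0 + 1(55.97) = 55.97
  E: 0 + 1(61.46) = 61.46
Total out = 443.7 mol/min; y_E = 61.46 / 443.7 = 0.1385.

0.139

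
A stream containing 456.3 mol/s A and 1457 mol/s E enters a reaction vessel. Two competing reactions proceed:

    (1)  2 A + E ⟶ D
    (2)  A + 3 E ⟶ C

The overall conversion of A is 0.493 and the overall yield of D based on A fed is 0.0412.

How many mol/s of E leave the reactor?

Yield of D: 1ξ₁ / 456.3 = 0.0412 → ξ₁ = 18.8 mol/s.
Conversion of A: 2ξ₁ + 1ξ₂ = 0.493 × 456.3 = 225 → ξ₂ = 187.4 mol/s.
Outlet amounts (n = n₀ + Σ ν·ξ):
  A: 456.3 − 2(18.8) − 1(187.4) = 231.3
  E: 1457 − 1(18.8) − 3(187.4) = 876.1
  D: 0 + 1(18.8) = 18.8
  C: 0 + 1(187.4) = 187.4

876 mol/s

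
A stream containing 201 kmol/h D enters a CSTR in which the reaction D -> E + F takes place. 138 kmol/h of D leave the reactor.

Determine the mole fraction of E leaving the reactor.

0.239

For D: n = n₀ − 1ξ → 138 = 201 − 1ξ, giving ξ = 63 kmol/h.
Outlet amounts (n = n₀ + ν ξ):
  D: 201 − 1(63) = 138
  E: 0 + 1(63) = 63
  F: 0 + 1(63) = 63
Total out = 264 kmol/h; y_E = 63 / 264 = 0.2386.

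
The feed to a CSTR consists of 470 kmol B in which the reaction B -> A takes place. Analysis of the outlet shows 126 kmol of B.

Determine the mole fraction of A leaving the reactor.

0.732

For B: n = n₀ − 1ξ → 126 = 470 − 1ξ, giving ξ = 344 kmol.
Outlet amounts (n = n₀ + ν ξ):
  B: 470 − 1(344) = 126
  A: 0 + 1(344) = 344
Total out = 470 kmol; y_A = 344 / 470 = 0.7319.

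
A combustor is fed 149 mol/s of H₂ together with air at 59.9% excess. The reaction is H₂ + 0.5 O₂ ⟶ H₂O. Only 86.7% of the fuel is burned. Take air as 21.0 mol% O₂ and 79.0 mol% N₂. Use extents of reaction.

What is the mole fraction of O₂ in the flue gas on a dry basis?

Stoichiometric O₂ = 0.5 × 149 = 74.5 mol/s; O₂ fed = 74.5 × 1.599 = 119.1 mol/s.
N₂ fed = 119.1 × 79/21 = 448.1 mol/s.
Fuel reacted = 0.867 × 149 → ξ = 129.2 mol/s.
Outlet (n = n₀ + ν ξ):
  H₂: 149 − 1(129.2) = 19.82
  O₂: 119.1 − 0.5(129.2) = 54.53
  N₂: 448.1 (inert)
  H₂O: 0 + 1(129.2) = 129.2
Dry total = 522.5 mol/s; y_O₂ (dry) = 54.53 / 522.5 = 0.1044.

0.104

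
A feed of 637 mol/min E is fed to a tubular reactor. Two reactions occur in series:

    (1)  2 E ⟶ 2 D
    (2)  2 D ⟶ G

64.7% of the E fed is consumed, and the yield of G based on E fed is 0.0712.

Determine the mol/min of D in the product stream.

321 mol/min

Conversion of E: E consumed = 2ξ₁ = 0.647 × 637 → ξ₁ = 206.1 mol/min.
Yield of G: 1ξ₂ / 637 = 0.0712 → ξ₂ = 45.35 mol/min.
Outlet amounts (n = n₀ + Σ ν·ξ):
  E: 637 − 2(206.1) = 224.9
  D: 0 + 2(206.1) − 2(45.35) = 321.4
  G: 0 + 1(45.35) = 45.35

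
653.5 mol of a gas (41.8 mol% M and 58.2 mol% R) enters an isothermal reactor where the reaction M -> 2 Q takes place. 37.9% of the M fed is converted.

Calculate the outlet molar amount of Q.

M reacted = 0.379 × 273.2 = 103.5 mol; ν_M = −1, so ξ = 103.5/1 = 103.5 mol.
Outlet amounts (n = n₀ + ν ξ):
  M: 273.2 − 1(103.5) = 169.6
  Q: 0 + 2(103.5) = 207.1
  R: 380.3 (inert)

207 mol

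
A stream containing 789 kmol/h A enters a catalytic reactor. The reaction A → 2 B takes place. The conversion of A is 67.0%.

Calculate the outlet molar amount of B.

A reacted = 0.67 × 789 = 528.6 kmol/h; ν_A = −1, so ξ = 528.6/1 = 528.6 kmol/h.
Outlet amounts (n = n₀ + ν ξ):
  A: 789 − 1(528.6) = 260.4
  B: 0 + 2(528.6) = 1057

1060 kmol/h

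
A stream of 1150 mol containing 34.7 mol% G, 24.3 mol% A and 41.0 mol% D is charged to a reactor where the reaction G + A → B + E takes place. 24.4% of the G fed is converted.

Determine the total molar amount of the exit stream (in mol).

1150 mol

G reacted = 0.244 × 399.1 = 97.37 mol; ν_G = −1, so ξ = 97.37/1 = 97.37 mol.
Outlet amounts (n = n₀ + ν ξ):
  G: 399.1 − 1(97.37) = 301.7
  A: 279.4 − 1(97.37) = 182.1
  B: 0 + 1(97.37) = 97.37
  E: 0 + 1(97.37) = 97.37
  D: 471.5 (inert)
Total out = 301.7 + 182.1 + 97.37 + 97.37 + 471.5 = 1150 mol.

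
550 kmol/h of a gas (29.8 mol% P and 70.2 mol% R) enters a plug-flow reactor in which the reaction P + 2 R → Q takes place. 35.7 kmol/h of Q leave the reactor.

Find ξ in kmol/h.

For Q: n = n₀ + 1ξ → 35.7 = 0 + 1ξ, giving ξ = 35.7 kmol/h.
Outlet amounts (n = n₀ + ν ξ):
  P: 163.9 − 1(35.7) = 128.2
  R: 386.1 − 2(35.7) = 314.7
  Q: 0 + 1(35.7) = 35.7

ξ = 35.7 kmol/h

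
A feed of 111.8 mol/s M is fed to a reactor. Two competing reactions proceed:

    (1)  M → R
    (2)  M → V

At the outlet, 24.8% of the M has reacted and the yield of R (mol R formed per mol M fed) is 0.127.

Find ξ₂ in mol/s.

ξ₂ = 13.5 mol/s

Yield of R: 1ξ₁ / 111.8 = 0.127 → ξ₁ = 14.2 mol/s.
Conversion of M: 1ξ₁ + 1ξ₂ = 0.248 × 111.8 = 27.73 → ξ₂ = 13.53 mol/s.
Outlet amounts (n = n₀ + Σ ν·ξ):
  M: 111.8 − 1(14.2) − 1(13.53) = 84.07
  R: 0 + 1(14.2) = 14.2
  V: 0 + 1(13.53) = 13.53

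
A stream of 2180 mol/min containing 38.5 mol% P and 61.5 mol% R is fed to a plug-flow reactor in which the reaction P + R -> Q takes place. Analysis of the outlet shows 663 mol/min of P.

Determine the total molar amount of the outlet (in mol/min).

2000 mol/min

For P: n = n₀ − 1ξ → 663 = 839.3 − 1ξ, giving ξ = 176.3 mol/min.
Outlet amounts (n = n₀ + ν ξ):
  P: 839.3 − 1(176.3) = 663
  R: 1341 − 1(176.3) = 1164
  Q: 0 + 1(176.3) = 176.3
Total out = 663 + 1164 + 176.3 = 2004 mol/min.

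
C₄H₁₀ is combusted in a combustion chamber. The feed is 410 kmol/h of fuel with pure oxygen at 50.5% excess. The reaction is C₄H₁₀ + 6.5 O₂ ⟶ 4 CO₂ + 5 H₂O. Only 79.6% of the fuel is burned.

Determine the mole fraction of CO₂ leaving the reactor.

0.266

Stoichiometric O₂ = 6.5 × 410 = 2665 kmol/h; O₂ fed = 2665 × 1.505 = 4011 kmol/h.
Fuel reacted = 0.796 × 410 → ξ = 326.4 kmol/h.
Outlet (n = n₀ + ν ξ):
  C₄H₁₀: 410 − 1(326.4) = 83.64
  O₂: 4011 − 6.5(326.4) = 1889
  CO₂: 0 + 4(326.4) = 1305
  H₂O: 0 + 5(326.4) = 1632
Total out = 4910 kmol/h; y_CO₂ = 1305 / 4910 = 0.2659.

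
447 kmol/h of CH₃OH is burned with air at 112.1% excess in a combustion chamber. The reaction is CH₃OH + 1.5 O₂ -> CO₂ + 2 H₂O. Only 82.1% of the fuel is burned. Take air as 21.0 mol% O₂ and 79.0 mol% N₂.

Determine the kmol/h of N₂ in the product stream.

5350 kmol/h

Stoichiometric O₂ = 1.5 × 447 = 670.5 kmol/h; O₂ fed = 670.5 × 2.121 = 1422 kmol/h.
N₂ fed = 1422 × 79/21 = 5350 kmol/h.
Fuel reacted = 0.821 × 447 → ξ = 367 kmol/h.
Outlet (n = n₀ + ν ξ):
  CH₃OH: 447 − 1(367) = 80.01
  O₂: 1422 − 1.5(367) = 871.7
  N₂: 5350 (inert)
  CO₂: 0 + 1(367) = 367
  H₂O: 0 + 2(367) = 734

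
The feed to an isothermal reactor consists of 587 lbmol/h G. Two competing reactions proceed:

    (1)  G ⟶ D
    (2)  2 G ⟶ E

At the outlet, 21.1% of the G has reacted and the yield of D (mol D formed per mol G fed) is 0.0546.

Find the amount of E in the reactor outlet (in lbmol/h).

45.9 lbmol/h

Yield of D: 1ξ₁ / 587 = 0.0546 → ξ₁ = 32.05 lbmol/h.
Conversion of G: 1ξ₁ + 2ξ₂ = 0.211 × 587 = 123.9 → ξ₂ = 45.9 lbmol/h.
Outlet amounts (n = n₀ + Σ ν·ξ):
  G: 587 − 1(32.05) − 2(45.9) = 463.1
  D: 0 + 1(32.05) = 32.05
  E: 0 + 1(45.9) = 45.9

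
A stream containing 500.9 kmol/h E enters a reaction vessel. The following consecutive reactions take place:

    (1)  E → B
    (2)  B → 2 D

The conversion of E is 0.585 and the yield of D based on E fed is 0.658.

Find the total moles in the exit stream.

666 kmol/h

Conversion of E: E consumed = 1ξ₁ = 0.585 × 500.9 → ξ₁ = 293 kmol/h.
Yield of D: 2ξ₂ / 500.9 = 0.658 → ξ₂ = 164.8 kmol/h.
Outlet amounts (n = n₀ + Σ ν·ξ):
  E: 500.9 − 1(293) = 207.9
  B: 0 + 1(293) − 1(164.8) = 128.2
  D: 0 + 2(164.8) = 329.6
Total out = 207.9 + 128.2 + 329.6 = 665.7 kmol/h.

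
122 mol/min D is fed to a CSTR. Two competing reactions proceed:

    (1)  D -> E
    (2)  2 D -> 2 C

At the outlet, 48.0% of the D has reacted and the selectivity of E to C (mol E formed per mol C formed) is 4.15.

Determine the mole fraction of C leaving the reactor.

0.0932

Conversion of D: D consumed = 0.48 × 122 = 58.56 mol/min = 1ξ₁ + 2ξ₂.
Selectivity: 1ξ₁ / (2ξ₂) = 4.15 → ξ₁ = 8.3 ξ₂.
Substitute: (1·8.3 + 2) ξ₂ = 58.56 → ξ₂ = 5.685 mol/min, ξ₁ = 47.19 mol/min.
Outlet amounts (n = n₀ + Σ ν·ξ):
  D: 122 − 1(47.19) − 2(5.685) = 63.44
  E: 0 + 1(47.19) = 47.19
  C: 0 + 2(5.685) = 11.37
Total out = 122 mol/min; y_C = 11.37 / 122 = 0.0932.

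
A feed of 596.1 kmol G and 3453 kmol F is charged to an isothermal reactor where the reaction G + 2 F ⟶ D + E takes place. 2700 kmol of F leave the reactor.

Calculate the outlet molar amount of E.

For F: n = n₀ − 2ξ → 2700 = 3453 − 2ξ, giving ξ = 376.5 kmol.
Outlet amounts (n = n₀ + ν ξ):
  G: 596.1 − 1(376.5) = 219.6
  F: 3453 − 2(376.5) = 2700
  D: 0 + 1(376.5) = 376.5
  E: 0 + 1(376.5) = 376.5

376 kmol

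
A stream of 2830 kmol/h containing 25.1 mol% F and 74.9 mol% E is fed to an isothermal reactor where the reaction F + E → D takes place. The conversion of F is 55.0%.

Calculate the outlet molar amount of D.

391 kmol/h

F reacted = 0.55 × 710.3 = 390.7 kmol/h; ν_F = −1, so ξ = 390.7/1 = 390.7 kmol/h.
Outlet amounts (n = n₀ + ν ξ):
  F: 710.3 − 1(390.7) = 319.6
  E: 2120 − 1(390.7) = 1729
  D: 0 + 1(390.7) = 390.7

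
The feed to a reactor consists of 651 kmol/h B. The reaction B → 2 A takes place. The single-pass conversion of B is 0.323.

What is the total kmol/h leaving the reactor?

B reacted = 0.323 × 651 = 210.3 kmol/h; ν_B = −1, so ξ = 210.3/1 = 210.3 kmol/h.
Outlet amounts (n = n₀ + ν ξ):
  B: 651 − 1(210.3) = 440.7
  A: 0 + 2(210.3) = 420.5
Total out = 440.7 + 420.5 = 861.3 kmol/h.

861 kmol/h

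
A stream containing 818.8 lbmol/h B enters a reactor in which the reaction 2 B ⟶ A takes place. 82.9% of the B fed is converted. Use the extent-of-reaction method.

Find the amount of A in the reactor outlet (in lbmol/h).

B reacted = 0.829 × 818.8 = 678.8 lbmol/h; ν_B = −2, so ξ = 678.8/2 = 339.4 lbmol/h.
Outlet amounts (n = n₀ + ν ξ):
  B: 818.8 − 2(339.4) = 140
  A: 0 + 1(339.4) = 339.4

339 lbmol/h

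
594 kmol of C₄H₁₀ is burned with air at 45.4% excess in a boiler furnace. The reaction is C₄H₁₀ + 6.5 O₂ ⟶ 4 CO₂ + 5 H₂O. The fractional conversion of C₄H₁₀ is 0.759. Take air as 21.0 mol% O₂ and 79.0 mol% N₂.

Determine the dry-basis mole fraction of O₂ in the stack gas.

0.104

Stoichiometric O₂ = 6.5 × 594 = 3861 kmol; O₂ fed = 3861 × 1.454 = 5614 kmol.
N₂ fed = 5614 × 79/21 = 21120 kmol.
Fuel reacted = 0.759 × 594 → ξ = 450.8 kmol.
Outlet (n = n₀ + ν ξ):
  C₄H₁₀: 594 − 1(450.8) = 143.2
  O₂: 5614 − 6.5(450.8) = 2683
  N₂: 21120 (inert)
  CO₂: 0 + 4(450.8) = 1803
  H₂O: 0 + 5(450.8) = 2254
Dry total = 25750 kmol; y_O₂ (dry) = 2683 / 25750 = 0.1042.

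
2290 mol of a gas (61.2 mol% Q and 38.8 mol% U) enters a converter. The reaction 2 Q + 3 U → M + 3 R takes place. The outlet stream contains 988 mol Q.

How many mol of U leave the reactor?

268 mol

For Q: n = n₀ − 2ξ → 988 = 1401 − 2ξ, giving ξ = 206.7 mol.
Outlet amounts (n = n₀ + ν ξ):
  Q: 1401 − 2(206.7) = 988
  U: 888.5 − 3(206.7) = 268.3
  M: 0 + 1(206.7) = 206.7
  R: 0 + 3(206.7) = 620.2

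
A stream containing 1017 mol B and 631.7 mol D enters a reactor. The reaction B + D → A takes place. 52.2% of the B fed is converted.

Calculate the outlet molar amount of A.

B reacted = 0.522 × 1017 = 530.9 mol; ν_B = −1, so ξ = 530.9/1 = 530.9 mol.
Outlet amounts (n = n₀ + ν ξ):
  B: 1017 − 1(530.9) = 486.1
  D: 631.7 − 1(530.9) = 100.8
  A: 0 + 1(530.9) = 530.9

531 mol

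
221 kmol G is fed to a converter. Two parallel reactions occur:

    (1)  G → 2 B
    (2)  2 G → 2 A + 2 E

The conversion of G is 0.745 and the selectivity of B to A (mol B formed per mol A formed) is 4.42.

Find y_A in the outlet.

0.133

Conversion of G: G consumed = 0.745 × 221 = 164.6 kmol = 1ξ₁ + 2ξ₂.
Selectivity: 2ξ₁ / (2ξ₂) = 4.42 → ξ₁ = 4.42 ξ₂.
Substitute: (1·4.42 + 2) ξ₂ = 164.6 → ξ₂ = 25.65 kmol, ξ₁ = 113.4 kmol.
Outlet amounts (n = n₀ + Σ ν·ξ):
  G: 221 − 1(113.4) − 2(25.65) = 56.36
  B: 0 + 2(113.4) = 226.7
  A: 0 + 2(25.65) = 51.29
  E: 0 + 2(25.65) = 51.29
Total out = 385.6 kmol; y_A = 51.29 / 385.6 = 0.133.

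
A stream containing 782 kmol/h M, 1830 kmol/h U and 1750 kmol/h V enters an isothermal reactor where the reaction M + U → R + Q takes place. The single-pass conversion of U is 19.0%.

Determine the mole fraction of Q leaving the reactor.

0.0797

U reacted = 0.19 × 1830 = 347.7 kmol/h; ν_U = −1, so ξ = 347.7/1 = 347.7 kmol/h.
Outlet amounts (n = n₀ + ν ξ):
  M: 782 − 1(347.7) = 434.3
  U: 1830 − 1(347.7) = 1482
  R: 0 + 1(347.7) = 347.7
  Q: 0 + 1(347.7) = 347.7
  V: 1750 (inert)
Total out = 4362 kmol/h; y_Q = 347.7 / 4362 = 0.07971.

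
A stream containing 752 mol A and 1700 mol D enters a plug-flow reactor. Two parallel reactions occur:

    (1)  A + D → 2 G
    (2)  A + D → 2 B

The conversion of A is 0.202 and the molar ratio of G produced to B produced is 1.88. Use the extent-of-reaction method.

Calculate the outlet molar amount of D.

Conversion of A: A consumed = 0.202 × 752 = 151.9 mol = 1ξ₁ + 1ξ₂.
Selectivity: 2ξ₁ / (2ξ₂) = 1.88 → ξ₁ = 1.88 ξ₂.
Substitute: (1·1.88 + 1) ξ₂ = 151.9 → ξ₂ = 52.74 mol, ξ₁ = 99.16 mol.
Outlet amounts (n = n₀ + Σ ν·ξ):
  A: 752 − 1(99.16) − 1(52.74) = 600.1
  D: 1700 − 1(99.16) − 1(52.74) = 1548
  G: 0 + 2(99.16) = 198.3
  B: 0 + 2(52.74) = 105.5

1550 mol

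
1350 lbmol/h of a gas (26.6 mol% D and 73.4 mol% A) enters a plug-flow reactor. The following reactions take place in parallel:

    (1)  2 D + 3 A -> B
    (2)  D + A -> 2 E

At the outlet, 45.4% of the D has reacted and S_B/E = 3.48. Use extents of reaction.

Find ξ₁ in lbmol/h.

ξ₁ = 76.1 lbmol/h

Conversion of D: D consumed = 0.454 × 359.1 = 163 lbmol/h = 2ξ₁ + 1ξ₂.
Selectivity: 1ξ₁ / (2ξ₂) = 3.48 → ξ₁ = 6.96 ξ₂.
Substitute: (2·6.96 + 1) ξ₂ = 163 → ξ₂ = 10.93 lbmol/h, ξ₁ = 76.05 lbmol/h.
Outlet amounts (n = n₀ + Σ ν·ξ):
  D: 359.1 − 2(76.05) − 1(10.93) = 196.1
  A: 990.9 − 3(76.05) − 1(10.93) = 751.8
  B: 0 + 1(76.05) = 76.05
  E: 0 + 2(10.93) = 21.85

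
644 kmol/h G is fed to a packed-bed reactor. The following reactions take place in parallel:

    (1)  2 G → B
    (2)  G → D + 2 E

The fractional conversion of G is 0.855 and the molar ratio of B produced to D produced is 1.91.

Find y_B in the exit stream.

Conversion of G: G consumed = 0.855 × 644 = 550.6 kmol/h = 2ξ₁ + 1ξ₂.
Selectivity: 1ξ₁ / (1ξ₂) = 1.91 → ξ₁ = 1.91 ξ₂.
Substitute: (2·1.91 + 1) ξ₂ = 550.6 → ξ₂ = 114.2 kmol/h, ξ₁ = 218.2 kmol/h.
Outlet amounts (n = n₀ + Σ ν·ξ):
  G: 644 − 2(218.2) − 1(114.2) = 93.38
  B: 0 + 1(218.2) = 218.2
  D: 0 + 1(114.2) = 114.2
  E: 0 + 2(114.2) = 228.5
Total out = 654.3 kmol/h; y_B = 218.2 / 654.3 = 0.3335.

0.333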